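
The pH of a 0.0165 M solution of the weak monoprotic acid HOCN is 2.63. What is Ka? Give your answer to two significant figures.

Ka = 3.9 × 10^-4

[H+] = 10^(-2.63) = 2.34 × 10^-3 M
At equilibrium [HA] = 0.0165 − 2.34 × 10^-3 = 1.42 × 10^-2 M
Ka = [H+][A-]/[HA] = (2.34 × 10^-3)² / 1.42 × 10^-2 = 3.9 × 10^-4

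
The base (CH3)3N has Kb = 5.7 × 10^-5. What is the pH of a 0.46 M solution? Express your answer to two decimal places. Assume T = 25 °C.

(CH3)3N + H2O ⇌ (CH3)3NH+ + OH-
From the ICE table, Kb = [OH-]²/(0.46 − [OH-]) = 5.7 × 10^-5.
Neglecting [OH-] in the denominator: [OH-] = √(5.7 × 10^-5 × 0.46) = 5.12 × 10^-3 M
([OH-]/C₀ = 1.1% < 5%, so the approximation holds.)
pOH = 2.29, so pH = 14.00 − pOH = 11.71

pH = 11.71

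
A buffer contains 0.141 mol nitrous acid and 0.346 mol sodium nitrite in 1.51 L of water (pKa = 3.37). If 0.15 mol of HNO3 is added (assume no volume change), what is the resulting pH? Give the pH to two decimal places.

pH = 3.20

After neutralization: n(HNO2) = 0.291 mol, n(NO2-) = 0.196 mol.
Henderson–Hasselbalch with mole ratio 0.196/0.291: pH = 3.37 + (-0.172)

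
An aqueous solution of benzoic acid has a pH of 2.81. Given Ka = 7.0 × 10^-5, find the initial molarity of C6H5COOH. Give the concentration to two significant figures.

C₀ = 3.6 × 10^-2 M

[H+] = 10^(-2.81) = 1.55 × 10^-3 M = x
Ka = x²/(C₀ − x) ⇒ C₀ = x + x²/Ka
C₀ = 1.55 × 10^-3 + (1.55 × 10^-3)²/(7.0 × 10^-5) = 3.59 × 10^-2 M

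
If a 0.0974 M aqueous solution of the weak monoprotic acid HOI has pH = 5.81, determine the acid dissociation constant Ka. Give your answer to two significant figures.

[H+] = 10^(-5.81) = 1.55 × 10^-6 M
At equilibrium [HA] = 0.0974 − 1.55 × 10^-6 = 9.74 × 10^-2 M
Ka = [H+][A-]/[HA] = (1.55 × 10^-6)² / 9.74 × 10^-2 = 2.5 × 10^-11

Ka = 2.5 × 10^-11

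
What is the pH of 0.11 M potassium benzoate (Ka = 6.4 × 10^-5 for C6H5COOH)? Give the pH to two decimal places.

pH = 8.62

C6H5COO- is the conjugate base of the weak acid C6H5COOH.
Kb = Kw/Ka = 1.0×10^-14 / 6.4 × 10^-5 = 1.56 × 10^-10
From the ICE table, Kb = [OH-]²/(0.11 − [OH-]) = 1.56 × 10^-10.
Since Kb ≪ C₀, [OH-] ≈ √(Kb·C₀) = 4.14 × 10^-6 M.
Check: 0.0038% ionized — well under 5%, approximation valid.
pOH = −log(4.14 × 10^-6) = 5.38; pH = 14.00 − 5.38 = 8.62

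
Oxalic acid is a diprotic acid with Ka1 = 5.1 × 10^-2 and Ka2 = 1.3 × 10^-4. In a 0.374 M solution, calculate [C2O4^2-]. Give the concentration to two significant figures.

First ionization gives [H+] ≈ [HC2O4-] = 1.15 × 10^-1 M.
Second step: Ka2 = [H+][C2O4^2-]/[HC2O4-] ≈ [C2O4^2-] (since [H+] ≈ [HC2O4-]).
So [C2O4^2-] ≈ Ka2.

1.3 × 10^-4 M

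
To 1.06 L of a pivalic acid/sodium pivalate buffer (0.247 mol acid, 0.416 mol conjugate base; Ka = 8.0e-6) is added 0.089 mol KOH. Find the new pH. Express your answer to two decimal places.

OH- converts (CH3)3CCOOH to (CH3)3CCOO-: (CH3)3CCOOH → 0.158 mol, (CH3)3CCOO- → 0.505 mol.
pKa = −log(8.0 × 10^-6) = 5.097
Henderson–Hasselbalch with mole ratio 0.505/0.158: pH = 5.097 + (+0.505)

pH = 5.60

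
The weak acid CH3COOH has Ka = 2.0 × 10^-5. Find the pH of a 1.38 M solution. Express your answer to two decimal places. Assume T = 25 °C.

pH = 2.28

CH3COOH ⇌ CH3COO- + H+
Ka = [H+]²/(1.38 − [H+]) = 2.0 × 10^-5
Assume [H+] ≪ 1.38: [H+] ≈ √(2.0 × 10^-5 × 1.38) = 5.25 × 10^-3 M
pH = −log[H+] = −log(5.25 × 10^-3) = 2.28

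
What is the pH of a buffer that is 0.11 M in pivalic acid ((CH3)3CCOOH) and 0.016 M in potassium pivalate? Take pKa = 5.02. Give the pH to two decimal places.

pH = 4.18

Henderson–Hasselbalch: pH = pKa + log([(CH3)3CCOO-]/[(CH3)3CCOOH]) = 5.02 + log(0.016/0.11)
pH = 5.02 + (-0.837) = 4.18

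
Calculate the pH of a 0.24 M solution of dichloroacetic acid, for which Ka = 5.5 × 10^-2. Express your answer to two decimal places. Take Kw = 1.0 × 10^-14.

Cl2CHCOOH ⇌ Cl2CHCOO- + H+
Ka = [H+]²/(0.24 − [H+]) = 5.5 × 10^-2
The 5% rule fails; solving [H+]² + Ka·[H+] − Ka·C₀ = 0 exactly:
[H+] = [−0.055 + √(0.055² + 0.0528)]/2 = 9.06 × 10^-2 M
pH = −log[H+] = −log(9.06 × 10^-2) = 1.04

pH = 1.04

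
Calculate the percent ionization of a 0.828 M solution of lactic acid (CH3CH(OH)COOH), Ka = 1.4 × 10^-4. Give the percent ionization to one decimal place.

1.3%

CH3CH(OH)COOH ⇌ CH3CH(OH)COO- + H+; let x = [H+] at equilibrium.
x ≈ √(Ka·C₀) = √(1.4 × 10^-4 × 0.828) = 1.08 × 10^-2 M
Fraction ionized = 1.08 × 10^-2 / 0.828 = 0.0130 → 1.3%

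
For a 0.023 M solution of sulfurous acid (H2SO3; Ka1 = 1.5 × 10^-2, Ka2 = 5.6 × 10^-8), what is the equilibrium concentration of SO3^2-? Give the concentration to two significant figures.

5.6 × 10^-8 M

First ionization gives [H+] ≈ [HSO3-] = 1.25 × 10^-2 M.
Second step: Ka2 = [H+][SO3^2-]/[HSO3-] ≈ [SO3^2-] (since [H+] ≈ [HSO3-]).
So [SO3^2-] ≈ Ka2.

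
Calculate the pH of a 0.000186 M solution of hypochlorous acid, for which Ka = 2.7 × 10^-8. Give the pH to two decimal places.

HOCl ⇌ OCl- + H+
From the ICE table, Ka = x²/(0.000186 − x) = 2.7 × 10^-8.
Since Ka ≪ C₀, x ≈ √(Ka·C₀) = 2.24 × 10^-6 M.
pH = −log(2.24 × 10^-6) = 5.65

pH = 5.65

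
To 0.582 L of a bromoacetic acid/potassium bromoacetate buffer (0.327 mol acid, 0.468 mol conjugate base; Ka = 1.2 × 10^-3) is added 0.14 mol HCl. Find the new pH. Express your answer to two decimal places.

pH = 2.77

Added H+ converts BrCH2COO- to BrCH2COOH: BrCH2COOH → 0.467 mol, BrCH2COO- → 0.328 mol.
pKa = −log(1.2 × 10^-3) = 2.921
pH = pKa + log([A⁻]/[HA]) = 2.921 + log(0.328/0.467) = 2.921 -0.153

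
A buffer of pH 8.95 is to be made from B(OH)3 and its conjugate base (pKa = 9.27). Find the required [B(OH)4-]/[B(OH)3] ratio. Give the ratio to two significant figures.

pH = pKa + log(r) ⇒ log(r) = 8.95 − 9.27 = -0.32
r = [B(OH)4-]/[B(OH)3] = 10^(-0.32) = 0.479

ratio = 0.48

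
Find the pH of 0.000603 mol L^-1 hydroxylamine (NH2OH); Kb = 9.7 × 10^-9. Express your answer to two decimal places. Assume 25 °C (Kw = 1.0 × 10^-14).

NH2OH + H2O ⇌ NH3OH+ + OH-
Kb = x²/(0.000603 − x) = 9.7 × 10^-9
Assume x ≪ 0.000603: x ≈ √(9.7 × 10^-9 × 0.000603) = 2.42 × 10^-6 M
pOH = −log(2.42 × 10^-6) = 5.62; pH = 14.00 − 5.62 = 8.38

pH = 8.38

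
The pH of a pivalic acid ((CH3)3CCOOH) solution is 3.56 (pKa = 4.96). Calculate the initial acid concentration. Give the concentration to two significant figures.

[H+] = 10^(-3.56) = 2.75 × 10^-4 M = x
Ka = 10^(−4.96) = 1.10 × 10^-5
Ka = x²/(C₀ − x) ⇒ C₀ = x + x²/Ka
C₀ = 2.75 × 10^-4 + (2.75 × 10^-4)²/(1.10 × 10^-5) = 7.15 × 10^-3 M

C₀ = 7.2 × 10^-3 M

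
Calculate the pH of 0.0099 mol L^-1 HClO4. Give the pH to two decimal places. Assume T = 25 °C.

pH = 2.00

HClO4 is a strong acid and dissociates completely, so [H+] = 0.0099 M.
pH = -log(0.0099) = 2.00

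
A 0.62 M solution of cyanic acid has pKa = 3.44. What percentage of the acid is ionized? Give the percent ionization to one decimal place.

HOCN ⇌ OCN- + H+; let x = [H+] at equilibrium.
Ka = 10^(−3.44) = 3.63 × 10^-4
x ≈ √(Ka·C₀) = √(3.63 × 10^-4 × 0.62) = 1.50 × 10^-2 M
Fraction ionized = 1.50 × 10^-2 / 0.62 = 0.0242 → 2.4%

2.4%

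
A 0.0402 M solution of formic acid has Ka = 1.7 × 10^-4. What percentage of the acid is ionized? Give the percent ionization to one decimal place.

HCOOH ⇌ HCOO- + H+; let x = [H+] at equilibrium.
Solve x² + 0.00017x − 6.83e-06 = 0 → x = 2.53 × 10^-3 M
Fraction ionized = 2.53 × 10^-3 / 0.0402 = 0.0629 → 6.3%

6.3%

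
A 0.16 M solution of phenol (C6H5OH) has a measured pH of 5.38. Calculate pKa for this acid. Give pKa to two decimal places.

[H+] = 10^(-5.38) = 4.17 × 10^-6 M
At equilibrium [HA] = 0.16 − 4.17 × 10^-6 = 1.60 × 10^-1 M
Ka = [H+][A-]/[HA] = (4.17 × 10^-6)² / 1.60 × 10^-1 = 1.09 × 10^-10
pKa = -log(1.09 × 10^-10) = 9.96

pKa = 9.96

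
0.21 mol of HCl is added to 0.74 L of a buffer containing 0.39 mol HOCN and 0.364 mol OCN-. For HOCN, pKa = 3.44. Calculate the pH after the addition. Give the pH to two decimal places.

pH = 2.85

Added H+ converts OCN- to HOCN: HOCN → 0.6 mol, OCN- → 0.154 mol.
pH = pKa + log([A⁻]/[HA]) = 3.44 + log(0.154/0.6) = 3.44 -0.591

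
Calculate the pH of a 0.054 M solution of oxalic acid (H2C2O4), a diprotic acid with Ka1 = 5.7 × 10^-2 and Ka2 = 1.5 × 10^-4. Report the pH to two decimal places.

Since Ka1 ≫ Ka2, the first ionization dominates [H+].
Ka1 = x²/(0.054 − x) = 5.7 × 10^-2
Solving the quadratic: x = (−Ka1 + √(Ka1² + 4·Ka1·C₀))/2 = 3.39 × 10^-2 M
pH = −log(3.39 × 10^-2) = 1.47

pH = 1.47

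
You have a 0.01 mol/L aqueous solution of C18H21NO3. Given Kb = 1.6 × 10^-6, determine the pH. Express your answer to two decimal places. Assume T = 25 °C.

C18H21NO3 + H2O ⇌ C18H22NO3+ + OH-
Let x = [OH-] at equilibrium. Kb = x²/(0.01 − x).
Neglecting x in the denominator: x = √(1.6 × 10^-6 × 0.01) = 1.26 × 10^-4 M
(x/C₀ = 1.3% < 5%, so the approximation holds.)
pOH = 3.90, so pH = 14.00 − pOH = 10.10

pH = 10.10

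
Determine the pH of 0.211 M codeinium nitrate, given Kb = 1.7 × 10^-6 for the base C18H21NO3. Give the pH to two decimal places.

C18H22NO3+ is the conjugate acid of the weak base C18H21NO3.
Ka = Kw/Kb = 1.0×10^-14 / 1.7 × 10^-6 = 5.88 × 10^-9
Let x = [H+] at equilibrium. Ka = x²/(0.211 − x).
Assume x ≪ 0.211: x ≈ √(5.88 × 10^-9 × 0.211) = 3.52 × 10^-5 M
Check: 0.017% ionized — well under 5%, approximation valid.
pH = −log(3.52 × 10^-5) = 4.45

pH = 4.45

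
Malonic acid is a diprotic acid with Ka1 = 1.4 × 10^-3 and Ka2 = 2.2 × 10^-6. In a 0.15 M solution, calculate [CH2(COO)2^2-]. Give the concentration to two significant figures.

First ionization gives [H+] ≈ [CH2(COOH)COO-] = 1.38 × 10^-2 M.
Second step: Ka2 = [H+][CH2(COO)2^2-]/[CH2(COOH)COO-] ≈ [CH2(COO)2^2-] (since [H+] ≈ [CH2(COOH)COO-]).
So [CH2(COO)2^2-] ≈ Ka2.

2.2 × 10^-6 M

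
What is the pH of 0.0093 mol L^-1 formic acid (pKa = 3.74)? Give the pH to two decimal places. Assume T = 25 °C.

HCOOH ⇌ HCOO- + H+
Ka = 10^(−3.74) = 1.82 × 10^-4
Ka = [H+]²/(0.0093 − [H+]) = 1.82 × 10^-4
[H+] is not negligible relative to C₀; solve [H+]² + 0.000182·[H+] − 1.69e-06 = 0.
[H+] = [−0.000182 + √(0.000182² + 6.77e-06)]/2 = 1.21 × 10^-3 M
pH = −log[H+] = −log(1.21 × 10^-3) = 2.92

pH = 2.92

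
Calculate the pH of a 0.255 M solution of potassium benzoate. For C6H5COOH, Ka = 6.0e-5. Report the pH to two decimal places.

pH = 8.81

C6H5COO- is the conjugate base of the weak acid C6H5COOH.
Kb = Kw/Ka = 1.0×10^-14 / 6.0 × 10^-5 = 1.67 × 10^-10
Kb = x²/(0.255 − x) = 1.67 × 10^-10
Assume x ≪ 0.255: x ≈ √(1.67 × 10^-10 × 0.255) = 6.53 × 10^-6 M
(x/C₀ = 0.0026% < 5%, so the approximation holds.)
pOH = 5.19, so pH = 14.00 − pOH = 8.81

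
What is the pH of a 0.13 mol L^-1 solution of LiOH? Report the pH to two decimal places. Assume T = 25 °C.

pH = 13.11

LiOH is a strong base; [OH-] = 0.13 M.
pOH = -log(0.13) = 0.89
pH = 14.00 - 0.89 = 13.11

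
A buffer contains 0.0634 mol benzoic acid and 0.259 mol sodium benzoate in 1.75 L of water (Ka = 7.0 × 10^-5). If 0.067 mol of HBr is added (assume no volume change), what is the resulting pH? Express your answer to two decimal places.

pH = 4.32

Added H+ converts C6H5COO- to C6H5COOH: C6H5COOH → 0.13 mol, C6H5COO- → 0.192 mol.
pKa = −log(7.0 × 10^-5) = 4.155
pH = pKa + log(n_C6H5COO-/n_C6H5COOH) = 4.155 + log(0.192/0.13) = 4.155 + (+0.169)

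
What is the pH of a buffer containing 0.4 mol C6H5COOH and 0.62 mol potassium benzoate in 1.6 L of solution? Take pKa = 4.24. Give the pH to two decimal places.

pH = 4.43

Using pH = pKa + log([base]/[acid]) with [base]/[acid] = 0.62/0.4:
pH = 4.24 + (+0.190) = 4.43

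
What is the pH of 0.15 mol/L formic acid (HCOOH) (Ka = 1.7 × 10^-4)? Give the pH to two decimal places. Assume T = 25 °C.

HCOOH ⇌ HCOO- + H+
Let x = [H+] at equilibrium. Ka = x²/(0.15 − x).
Neglecting x in the denominator: x = √(1.7 × 10^-4 × 0.15) = 5.05 × 10^-3 M
pH = −log(5.05 × 10^-3) = 2.30

pH = 2.30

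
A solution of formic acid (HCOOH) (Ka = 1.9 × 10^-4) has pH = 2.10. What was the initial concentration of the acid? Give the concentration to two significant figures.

C₀ = 3.4 × 10^-1 M

[H+] = 10^(-2.10) = 7.94 × 10^-3 M = x
Ka = x²/(C₀ − x) ⇒ C₀ = x + x²/Ka
C₀ = 7.94 × 10^-3 + (7.94 × 10^-3)²/(1.9 × 10^-4) = 3.40 × 10^-1 M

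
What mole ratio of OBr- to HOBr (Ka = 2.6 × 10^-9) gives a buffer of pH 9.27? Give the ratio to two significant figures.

ratio = 4.8

pKa = -log(2.6 × 10^-9) = 8.585
pH = pKa + log(r) ⇒ log(r) = 9.27 − 8.585 = +0.685
r = [OBr-]/[HOBr] = 10^(+0.685) = 4.84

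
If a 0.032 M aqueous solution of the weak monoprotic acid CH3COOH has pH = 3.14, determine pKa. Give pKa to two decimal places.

pKa = 4.78

[H+] = 10^(-3.14) = 7.24 × 10^-4 M
At equilibrium [HA] = 0.032 − 7.24 × 10^-4 = 3.13 × 10^-2 M
Ka = [H+][A-]/[HA] = (7.24 × 10^-4)² / 3.13 × 10^-2 = 1.67 × 10^-5
pKa = -log(1.67 × 10^-5) = 4.78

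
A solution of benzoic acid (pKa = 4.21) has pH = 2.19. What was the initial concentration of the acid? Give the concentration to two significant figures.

[H+] = 10^(-2.19) = 6.46 × 10^-3 M = x
Ka = 10^(−4.21) = 6.17 × 10^-5
Ka = x²/(C₀ − x) ⇒ C₀ = x + x²/Ka
C₀ = 6.46 × 10^-3 + (6.46 × 10^-3)²/(6.17 × 10^-5) = 6.83 × 10^-1 M

C₀ = 6.8 × 10^-1 M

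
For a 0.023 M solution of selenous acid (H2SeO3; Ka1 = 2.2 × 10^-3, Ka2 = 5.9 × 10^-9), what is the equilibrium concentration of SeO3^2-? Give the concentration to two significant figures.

First ionization gives [H+] ≈ [HSeO3-] = 6.10 × 10^-3 M.
Second step: Ka2 = [H+][SeO3^2-]/[HSeO3-] ≈ [SeO3^2-] (since [H+] ≈ [HSeO3-]).
So [SeO3^2-] ≈ Ka2.

5.9 × 10^-9 M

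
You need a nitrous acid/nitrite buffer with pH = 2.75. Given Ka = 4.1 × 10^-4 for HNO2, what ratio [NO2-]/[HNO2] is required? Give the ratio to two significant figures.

ratio = 0.23

pKa = -log(4.1 × 10^-4) = 3.387
pH = pKa + log(r) ⇒ log(r) = 2.75 − 3.387 = -0.637
r = [NO2-]/[HNO2] = 10^(-0.637) = 0.231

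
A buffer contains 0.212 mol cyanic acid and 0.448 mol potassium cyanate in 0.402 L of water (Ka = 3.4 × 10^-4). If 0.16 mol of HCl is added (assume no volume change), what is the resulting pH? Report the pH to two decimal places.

Added H+ converts OCN- to HOCN: HOCN → 0.372 mol, OCN- → 0.288 mol.
pKa = −log(3.4 × 10^-4) = 3.469
Henderson–Hasselbalch with mole ratio 0.288/0.372: pH = 3.469 + (-0.111)

pH = 3.36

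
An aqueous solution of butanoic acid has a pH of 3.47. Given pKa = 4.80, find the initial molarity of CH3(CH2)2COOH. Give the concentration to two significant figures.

C₀ = 7.6 × 10^-3 M

[H+] = 10^(-3.47) = 3.39 × 10^-4 M = x
Ka = 10^(−4.80) = 1.58 × 10^-5
Ka = x²/(C₀ − x) ⇒ C₀ = x + x²/Ka
C₀ = 3.39 × 10^-4 + (3.39 × 10^-4)²/(1.58 × 10^-5) = 7.61 × 10^-3 M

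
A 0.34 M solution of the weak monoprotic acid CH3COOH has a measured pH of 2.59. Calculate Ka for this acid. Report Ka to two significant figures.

[H+] = 10^(-2.59) = 2.57 × 10^-3 M
At equilibrium [HA] = 0.34 − 2.57 × 10^-3 = 3.37 × 10^-1 M
Ka = [H+][A-]/[HA] = (2.57 × 10^-3)² / 3.37 × 10^-1 = 2.0 × 10^-5

Ka = 2.0 × 10^-5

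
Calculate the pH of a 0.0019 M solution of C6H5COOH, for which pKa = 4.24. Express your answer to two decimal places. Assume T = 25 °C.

pH = 3.52

C6H5COOH ⇌ C6H5COO- + H+
Ka = 10^(−4.24) = 5.75 × 10^-5
Let x = [H+] at equilibrium. Ka = x²/(0.0019 − x).
x is not negligible relative to C₀; solve x² + 5.75e-05·x − 1.09e-07 = 0.
x = (−Ka + √(Ka² + 4·Ka·C₀))/2 = 3.03 × 10^-4 M
pH = −log[H+] = −log(3.03 × 10^-4) = 3.52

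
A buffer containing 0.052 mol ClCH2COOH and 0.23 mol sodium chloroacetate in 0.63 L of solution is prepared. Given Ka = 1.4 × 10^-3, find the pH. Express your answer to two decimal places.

pKa = −log(1.4 × 10^-3) = 2.854
pH = pKa + log([A⁻]/[HA]) = 2.854 + log(0.23/0.052)
pH = 2.854 + (+0.646) = 3.50

pH = 3.50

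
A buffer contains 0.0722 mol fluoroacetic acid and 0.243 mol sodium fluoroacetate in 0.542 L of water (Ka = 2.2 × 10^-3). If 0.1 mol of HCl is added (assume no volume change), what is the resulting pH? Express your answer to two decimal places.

Added H+ converts FCH2COO- to FCH2COOH: FCH2COOH → 0.172 mol, FCH2COO- → 0.143 mol.
pKa = −log(2.2 × 10^-3) = 2.658
Henderson–Hasselbalch with mole ratio 0.143/0.172: pH = 2.658 + (-0.080)

pH = 2.58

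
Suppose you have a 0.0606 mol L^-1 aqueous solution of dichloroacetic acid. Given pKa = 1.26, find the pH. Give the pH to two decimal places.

Cl2CHCOOH ⇌ Cl2CHCOO- + H+
Ka = 10^(−1.26) = 5.50 × 10^-2
Ka = [H+]²/(0.0606 − [H+]) = 5.50 × 10^-2
Here C₀/Ka ≈ 1.1, so the small-[H+] approximation fails. Use the quadratic:
[H+] = [−0.055 + √(0.055² + 0.0133)]/2 = 3.64 × 10^-2 M
pH = −log(3.64 × 10^-2) = 1.44

pH = 1.44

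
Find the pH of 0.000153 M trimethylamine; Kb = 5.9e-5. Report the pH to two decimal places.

pH = 9.85

(CH3)3N + H2O ⇌ (CH3)3NH+ + OH-
Kb = x²/(0.000153 − x) = 5.9 × 10^-5
The 5% rule fails; solving x² + Kb·x − Kb·C₀ = 0 exactly:
x = [−5.9e-05 + √(5.9e-05² + 3.61e-08)]/2 = 7.00 × 10^-5 M
pOH = −log(7.00 × 10^-5) = 4.15; pH = 14.00 − 4.15 = 9.85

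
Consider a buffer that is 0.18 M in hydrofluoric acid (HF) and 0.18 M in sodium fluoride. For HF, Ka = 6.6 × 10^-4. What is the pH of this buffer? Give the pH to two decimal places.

pKa = −log(6.6 × 10^-4) = 3.180
Henderson–Hasselbalch: pH = pKa + log([F-]/[HF]) = 3.180 + log(0.18/0.18)
pH = 3.180 + (+0.000) = 3.18

pH = 3.18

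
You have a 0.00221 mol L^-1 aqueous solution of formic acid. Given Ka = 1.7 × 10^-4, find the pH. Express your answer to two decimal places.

pH = 3.27

HCOOH ⇌ HCOO- + H+
Let x = [H+] at equilibrium. Ka = x²/(0.00221 − x).
Here C₀/Ka ≈ 13, so the small-x approximation fails. Use the quadratic:
x = (−Ka + √(Ka² + 4·Ka·C₀))/2 = 5.34 × 10^-4 M
pH = −log(5.34 × 10^-4) = 3.27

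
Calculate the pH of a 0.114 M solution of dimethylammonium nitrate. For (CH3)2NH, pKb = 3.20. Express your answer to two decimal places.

pH = 5.87

(CH3)2NH2+ is the conjugate acid of the weak base (CH3)2NH.
Kb = 10^(−3.20) = 6.31 × 10^-4
Ka = Kw/Kb = 1.0×10^-14 / 6.31 × 10^-4 = 1.58 × 10^-11
Let x = [H+] at equilibrium. Ka = x²/(0.114 − x).
Since Ka ≪ C₀, x ≈ √(Ka·C₀) = 1.34 × 10^-6 M.
Check: 0.0012% ionized — well under 5%, approximation valid.
pH = −log[H+] = −log(1.34 × 10^-6) = 5.87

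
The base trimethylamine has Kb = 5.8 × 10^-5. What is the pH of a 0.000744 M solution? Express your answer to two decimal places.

pH = 10.26

(CH3)3N + H2O ⇌ (CH3)3NH+ + OH-
From the ICE table, Kb = x²/(0.000744 − x) = 5.8 × 10^-5.
The 5% rule fails; solving x² + Kb·x − Kb·C₀ = 0 exactly:
x = (−Kb + √(Kb² + 4·Kb·C₀))/2 = 1.81 × 10^-4 M
pOH = 3.74, so pH = 14.00 − pOH = 10.26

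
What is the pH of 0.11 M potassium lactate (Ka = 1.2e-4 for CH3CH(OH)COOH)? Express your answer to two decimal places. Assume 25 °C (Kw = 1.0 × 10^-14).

CH3CH(OH)COO- is the conjugate base of the weak acid CH3CH(OH)COOH.
Kb = Kw/Ka = 1.0×10^-14 / 1.2 × 10^-4 = 8.33 × 10^-11
From the ICE table, Kb = x²/(0.11 − x) = 8.33 × 10^-11.
Since Kb ≪ C₀, x ≈ √(Kb·C₀) = 3.03 × 10^-6 M.
(x/C₀ = 0.0028% < 5%, so the approximation holds.)
pOH = −log(3.03 × 10^-6) = 5.52; pH = 14.00 − 5.52 = 8.48

pH = 8.48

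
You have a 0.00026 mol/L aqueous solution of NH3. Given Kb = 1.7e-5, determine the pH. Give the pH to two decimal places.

NH3 + H2O ⇌ NH4+ + OH-
Let x = [OH-] at equilibrium. Kb = x²/(0.00026 − x).
x is not negligible relative to C₀; solve x² + 1.7e-05·x − 4.42e-09 = 0.
x = (−Kb + √(Kb² + 4·Kb·C₀))/2 = 5.85 × 10^-5 M
pOH = 4.23, so pH = 14.00 − pOH = 9.77

pH = 9.77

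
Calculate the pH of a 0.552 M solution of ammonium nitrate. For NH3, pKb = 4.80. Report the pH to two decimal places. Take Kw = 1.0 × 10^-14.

NH4+ is the conjugate acid of the weak base NH3.
Kb = 10^(−4.80) = 1.58 × 10^-5
Ka = Kw/Kb = 1.0×10^-14 / 1.58 × 10^-5 = 6.33 × 10^-10
Ka = [H+]²/(0.552 − [H+]) = 6.33 × 10^-10
Neglecting [H+] in the denominator: [H+] = √(6.33 × 10^-10 × 0.552) = 1.87 × 10^-5 M
([H+]/C₀ = 0.0034% < 5%, so the approximation holds.)
pH = −log(1.87 × 10^-5) = 4.73

pH = 4.73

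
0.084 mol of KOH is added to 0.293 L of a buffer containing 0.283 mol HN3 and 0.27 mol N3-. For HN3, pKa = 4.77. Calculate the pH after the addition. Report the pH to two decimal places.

OH- converts HN3 to N3-: HN3 → 0.199 mol, N3- → 0.354 mol.
pH = pKa + log([A⁻]/[HA]) = 4.77 + log(0.354/0.199) = 4.77 +0.250

pH = 5.02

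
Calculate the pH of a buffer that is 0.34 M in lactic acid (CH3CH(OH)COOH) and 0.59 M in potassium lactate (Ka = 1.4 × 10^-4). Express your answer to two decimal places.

pH = 4.09

pKa = −log(1.4 × 10^-4) = 3.854
pH = pKa + log([A⁻]/[HA]) = 3.854 + log(0.59/0.34)
pH = 3.854 + (+0.239) = 4.09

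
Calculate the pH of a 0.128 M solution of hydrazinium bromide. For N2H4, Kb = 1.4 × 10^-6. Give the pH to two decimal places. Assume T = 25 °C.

N2H5+ is the conjugate acid of the weak base N2H4.
Ka = Kw/Kb = 1.0×10^-14 / 1.4 × 10^-6 = 7.14 × 10^-9
Ka = x²/(0.128 − x) = 7.14 × 10^-9
Neglecting x in the denominator: x = √(7.14 × 10^-9 × 0.128) = 3.02 × 10^-5 M
pH = −log(3.02 × 10^-5) = 4.52

pH = 4.52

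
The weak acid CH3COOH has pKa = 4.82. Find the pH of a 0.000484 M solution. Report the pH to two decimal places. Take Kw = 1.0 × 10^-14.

pH = 4.11

CH3COOH ⇌ CH3COO- + H+
Ka = 10^(−4.82) = 1.51 × 10^-5
From the ICE table, Ka = x²/(0.000484 − x) = 1.51 × 10^-5.
The 5% rule fails; solving x² + Ka·x − Ka·C₀ = 0 exactly:
x = [−1.51e-05 + √(1.51e-05² + 2.92e-08)]/2 = 7.83 × 10^-5 M
pH = −log(7.83 × 10^-5) = 4.11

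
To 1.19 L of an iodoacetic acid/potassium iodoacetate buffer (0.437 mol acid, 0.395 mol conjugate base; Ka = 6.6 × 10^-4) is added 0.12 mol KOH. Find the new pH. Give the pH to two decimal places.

OH- converts ICH2COOH to ICH2COO-: ICH2COOH → 0.317 mol, ICH2COO- → 0.515 mol.
pKa = −log(6.6 × 10^-4) = 3.180
pH = pKa + log(n_ICH2COO-/n_ICH2COOH) = 3.180 + log(0.515/0.317) = 3.180 + (+0.211)

pH = 3.39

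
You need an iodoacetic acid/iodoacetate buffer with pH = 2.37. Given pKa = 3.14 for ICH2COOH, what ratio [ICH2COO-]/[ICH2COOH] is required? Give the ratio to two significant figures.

pH = pKa + log(r) ⇒ log(r) = 2.37 − 3.14 = -0.77
r = [ICH2COO-]/[ICH2COOH] = 10^(-0.77) = 0.17

ratio = 0.17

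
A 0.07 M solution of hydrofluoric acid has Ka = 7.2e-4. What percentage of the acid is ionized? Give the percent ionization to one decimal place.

9.6%

HF ⇌ F- + H+; let x = [H+] at equilibrium.
Solve x² + 0.00072x − 5.04e-05 = 0 → x = 6.75 × 10^-3 M
% ionization = x/C₀ × 100% = 6.75 × 10^-3/0.07 × 100% = 9.6%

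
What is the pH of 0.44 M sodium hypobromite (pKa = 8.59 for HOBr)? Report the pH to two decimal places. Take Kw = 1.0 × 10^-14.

OBr- is the conjugate base of the weak acid HOBr.
Ka = 10^(−8.59) = 2.57 × 10^-9
Kb = Kw/Ka = 1.0×10^-14 / 2.57 × 10^-9 = 3.89 × 10^-6
From the ICE table, Kb = x²/(0.44 − x) = 3.89 × 10^-6.
Assume x ≪ 0.44: x ≈ √(3.89 × 10^-6 × 0.44) = 1.31 × 10^-3 M
Check: 0.3% ionized — well under 5%, approximation valid.
pOH = 2.88, so pH = 14.00 − pOH = 11.12

pH = 11.12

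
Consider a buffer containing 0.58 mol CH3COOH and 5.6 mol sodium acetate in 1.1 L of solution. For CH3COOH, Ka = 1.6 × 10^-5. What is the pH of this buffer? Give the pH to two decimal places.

pKa = −log(1.6 × 10^-5) = 4.796
Henderson–Hasselbalch: pH = pKa + log([CH3COO-]/[CH3COOH]) = 4.796 + log(5.6/0.58)
pH = 4.796 + (+0.985) = 5.78

pH = 5.78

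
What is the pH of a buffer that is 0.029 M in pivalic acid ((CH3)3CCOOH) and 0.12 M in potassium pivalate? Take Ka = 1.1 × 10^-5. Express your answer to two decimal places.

pKa = −log(1.1 × 10^-5) = 4.959
Henderson–Hasselbalch: pH = pKa + log([(CH3)3CCOO-]/[(CH3)3CCOOH]) = 4.959 + log(0.12/0.029)
pH = 4.959 + (+0.617) = 5.58

pH = 5.58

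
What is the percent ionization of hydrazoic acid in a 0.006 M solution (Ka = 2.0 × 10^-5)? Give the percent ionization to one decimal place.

5.6%

HN3 ⇌ N3- + H+; let x = [H+] at equilibrium.
Solve x² + 2e-05x − 1.2e-07 = 0 → x = 3.37 × 10^-4 M
% ionization = x/C₀ × 100% = 3.37 × 10^-4/0.006 × 100% = 5.6%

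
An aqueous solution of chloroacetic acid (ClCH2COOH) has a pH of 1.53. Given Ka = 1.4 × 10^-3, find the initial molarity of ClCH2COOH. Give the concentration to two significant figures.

[H+] = 10^(-1.53) = 2.95 × 10^-2 M = x
Ka = x²/(C₀ − x) ⇒ C₀ = x + x²/Ka
C₀ = 2.95 × 10^-2 + (2.95 × 10^-2)²/(1.4 × 10^-3) = 6.51 × 10^-1 M

C₀ = 6.5 × 10^-1 M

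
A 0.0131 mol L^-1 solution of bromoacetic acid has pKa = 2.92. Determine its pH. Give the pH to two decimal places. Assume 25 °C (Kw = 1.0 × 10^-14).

pH = 2.47

BrCH2COOH ⇌ BrCH2COO- + H+
Ka = 10^(−2.92) = 1.20 × 10^-3
Ka = [H+]²/(0.0131 − [H+]) = 1.20 × 10^-3
[H+] is not negligible relative to C₀; solve [H+]² + 0.0012·[H+] − 1.57e-05 = 0.
[H+] = [−0.0012 + √(0.0012² + 6.29e-05)]/2 = 3.41 × 10^-3 M
pH = −log(3.41 × 10^-3) = 2.47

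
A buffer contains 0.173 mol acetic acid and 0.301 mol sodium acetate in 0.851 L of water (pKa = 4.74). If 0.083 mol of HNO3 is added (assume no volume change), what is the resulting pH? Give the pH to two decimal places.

pH = 4.67

Added H+ converts CH3COO- to CH3COOH: CH3COOH → 0.256 mol, CH3COO- → 0.218 mol.
Henderson–Hasselbalch with mole ratio 0.218/0.256: pH = 4.74 + (-0.070)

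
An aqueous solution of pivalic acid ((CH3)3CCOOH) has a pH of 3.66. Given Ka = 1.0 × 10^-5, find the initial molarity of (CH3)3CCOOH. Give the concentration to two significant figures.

[H+] = 10^(-3.66) = 2.19 × 10^-4 M = x
Ka = x²/(C₀ − x) ⇒ C₀ = x + x²/Ka
C₀ = 2.19 × 10^-4 + (2.19 × 10^-4)²/(1.0 × 10^-5) = 5.02 × 10^-3 M

C₀ = 5.0 × 10^-3 M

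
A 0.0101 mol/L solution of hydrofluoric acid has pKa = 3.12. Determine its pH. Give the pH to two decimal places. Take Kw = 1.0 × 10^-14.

HF ⇌ F- + H+
Ka = 10^(−3.12) = 7.59 × 10^-4
Let x = [H+] at equilibrium. Ka = x²/(0.0101 − x).
The 5% rule fails; solving x² + Ka·x − Ka·C₀ = 0 exactly:
x = (−Ka + √(Ka² + 4·Ka·C₀))/2 = 2.42 × 10^-3 M
pH = −log(2.42 × 10^-3) = 2.62

pH = 2.62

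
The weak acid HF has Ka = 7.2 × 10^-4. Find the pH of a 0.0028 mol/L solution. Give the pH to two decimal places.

pH = 2.96

HF ⇌ F- + H+
Let x = [H+] at equilibrium. Ka = x²/(0.0028 − x).
The 5% rule fails; solving x² + Ka·x − Ka·C₀ = 0 exactly:
x = [−0.00072 + √(0.00072² + 8.06e-06)]/2 = 1.10 × 10^-3 M
pH = −log(1.10 × 10^-3) = 2.96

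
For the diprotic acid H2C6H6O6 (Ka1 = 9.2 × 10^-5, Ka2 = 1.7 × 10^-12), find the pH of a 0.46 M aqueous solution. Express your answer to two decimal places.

Ka1 ≫ Ka2, so treat the first dissociation as the only significant source of H+.
Ka1 = x²/(0.46 − x) = 9.2 × 10^-5
x ≈ √(9.2 × 10^-5 × 0.46) = 6.51 × 10^-3 M
pH = −log(6.51 × 10^-3) = 2.19

pH = 2.19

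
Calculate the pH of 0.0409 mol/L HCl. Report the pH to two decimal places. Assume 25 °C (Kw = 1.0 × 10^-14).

HCl is a strong acid and dissociates completely, so [H+] = 0.0409 M.
pH = -log(0.0409) = 1.39

pH = 1.39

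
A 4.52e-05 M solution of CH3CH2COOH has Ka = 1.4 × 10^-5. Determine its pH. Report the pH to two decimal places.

pH = 4.72

CH3CH2COOH ⇌ CH3CH2COO- + H+
From the ICE table, Ka = [H+]²/(4.52e-05 − [H+]) = 1.4 × 10^-5.
The 5% rule fails; solving [H+]² + Ka·[H+] − Ka·C₀ = 0 exactly:
[H+] = (−Ka + √(Ka² + 4·Ka·C₀))/2 = 1.91 × 10^-5 M
pH = −log(1.91 × 10^-5) = 4.72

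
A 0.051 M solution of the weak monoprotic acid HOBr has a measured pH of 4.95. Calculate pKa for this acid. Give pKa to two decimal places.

pKa = 8.61

[H+] = 10^(-4.95) = 1.12 × 10^-5 M
At equilibrium [HA] = 0.051 − 1.12 × 10^-5 = 5.10 × 10^-2 M
Ka = [H+][A-]/[HA] = (1.12 × 10^-5)² / 5.10 × 10^-2 = 2.46 × 10^-9
pKa = -log(2.46 × 10^-9) = 8.61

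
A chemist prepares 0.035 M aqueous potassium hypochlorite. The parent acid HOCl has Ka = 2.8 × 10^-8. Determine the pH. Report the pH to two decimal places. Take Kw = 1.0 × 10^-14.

pH = 10.05

OCl- is the conjugate base of the weak acid HOCl.
Kb = Kw/Ka = 1.0×10^-14 / 2.8 × 10^-8 = 3.57 × 10^-7
Kb = [OH-]²/(0.035 − [OH-]) = 3.57 × 10^-7
Neglecting [OH-] in the denominator: [OH-] = √(3.57 × 10^-7 × 0.035) = 1.12 × 10^-4 M
pOH = 3.95, so pH = 14.00 − pOH = 10.05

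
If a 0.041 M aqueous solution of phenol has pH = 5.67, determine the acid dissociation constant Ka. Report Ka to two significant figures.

Ka = 1.1 × 10^-10

[H+] = 10^(-5.67) = 2.14 × 10^-6 M
At equilibrium [HA] = 0.041 − 2.14 × 10^-6 = 4.10 × 10^-2 M
Ka = [H+][A-]/[HA] = (2.14 × 10^-6)² / 4.10 × 10^-2 = 1.1 × 10^-10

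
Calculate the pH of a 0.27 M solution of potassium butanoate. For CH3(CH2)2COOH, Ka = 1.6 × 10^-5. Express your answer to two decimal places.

pH = 9.11

CH3(CH2)2COO- is the conjugate base of the weak acid CH3(CH2)2COOH.
Kb = Kw/Ka = 1.0×10^-14 / 1.6 × 10^-5 = 6.25 × 10^-10
From the ICE table, Kb = [OH-]²/(0.27 − [OH-]) = 6.25 × 10^-10.
Assume [OH-] ≪ 0.27: [OH-] ≈ √(6.25 × 10^-10 × 0.27) = 1.30 × 10^-5 M
Check: 0.0048% ionized — well under 5%, approximation valid.
pOH = 4.89, so pH = 14.00 − pOH = 9.11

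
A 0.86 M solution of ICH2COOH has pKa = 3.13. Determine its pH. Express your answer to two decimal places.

ICH2COOH ⇌ ICH2COO- + H+
Ka = 10^(−3.13) = 7.41 × 10^-4
Ka = [H+]²/(0.86 − [H+]) = 7.41 × 10^-4
Since Ka ≪ C₀, [H+] ≈ √(Ka·C₀) = 2.52 × 10^-2 M.
pH = −log(2.52 × 10^-2) = 1.60

pH = 1.60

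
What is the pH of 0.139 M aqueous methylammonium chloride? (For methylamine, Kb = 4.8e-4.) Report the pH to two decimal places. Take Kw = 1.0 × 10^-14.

CH3NH3+ is the conjugate acid of the weak base CH3NH2.
Ka = Kw/Kb = 1.0×10^-14 / 4.8 × 10^-4 = 2.08 × 10^-11
From the ICE table, Ka = x²/(0.139 − x) = 2.08 × 10^-11.
Assume x ≪ 0.139: x ≈ √(2.08 × 10^-11 × 0.139) = 1.70 × 10^-6 M
Check: 0.0012% ionized — well under 5%, approximation valid.
pH = −log(1.70 × 10^-6) = 5.77

pH = 5.77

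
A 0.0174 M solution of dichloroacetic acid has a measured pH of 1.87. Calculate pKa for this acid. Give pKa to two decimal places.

pKa = 1.33

[H+] = 10^(-1.87) = 1.35 × 10^-2 M
At equilibrium [HA] = 0.0174 − 1.35 × 10^-2 = 3.90 × 10^-3 M
Ka = [H+][A-]/[HA] = (1.35 × 10^-2)² / 3.90 × 10^-3 = 4.67 × 10^-2
pKa = -log(4.67 × 10^-2) = 1.33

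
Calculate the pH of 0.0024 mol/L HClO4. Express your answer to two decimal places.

HClO4 is a strong acid and dissociates completely, so [H+] = 0.0024 M.
pH = -log(0.0024) = 2.62

pH = 2.62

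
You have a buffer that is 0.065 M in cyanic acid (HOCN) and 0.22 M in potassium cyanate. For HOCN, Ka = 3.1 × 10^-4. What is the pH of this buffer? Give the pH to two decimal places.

pKa = −log(3.1 × 10^-4) = 3.509
Using pH = pKa + log([base]/[acid]) with [base]/[acid] = 0.22/0.065:
pH = 3.509 + (+0.530) = 4.04

pH = 4.04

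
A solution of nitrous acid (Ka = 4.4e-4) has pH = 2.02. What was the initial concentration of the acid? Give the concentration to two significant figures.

[H+] = 10^(-2.02) = 9.55 × 10^-3 M = x
Ka = x²/(C₀ − x) ⇒ C₀ = x + x²/Ka
C₀ = 9.55 × 10^-3 + (9.55 × 10^-3)²/(4.4 × 10^-4) = 2.17 × 10^-1 M

C₀ = 2.2 × 10^-1 M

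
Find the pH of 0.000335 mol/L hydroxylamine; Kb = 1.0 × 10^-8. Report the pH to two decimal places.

NH2OH + H2O ⇌ NH3OH+ + OH-
From the ICE table, Kb = x²/(0.000335 − x) = 1.0 × 10^-8.
Neglecting x in the denominator: x = √(1.0 × 10^-8 × 0.000335) = 1.83 × 10^-6 M
pOH = −log(1.83 × 10^-6) = 5.74; pH = 14.00 − 5.74 = 8.26

pH = 8.26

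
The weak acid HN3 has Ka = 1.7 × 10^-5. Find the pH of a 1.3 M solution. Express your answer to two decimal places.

pH = 2.33

HN3 ⇌ N3- + H+
Ka = [H+]²/(1.3 − [H+]) = 1.7 × 10^-5
Assume [H+] ≪ 1.3: [H+] ≈ √(1.7 × 10^-5 × 1.3) = 4.70 × 10^-3 M
pH = −log(4.70 × 10^-3) = 2.33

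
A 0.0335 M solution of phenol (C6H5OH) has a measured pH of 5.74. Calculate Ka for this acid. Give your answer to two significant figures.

[H+] = 10^(-5.74) = 1.82 × 10^-6 M
At equilibrium [HA] = 0.0335 − 1.82 × 10^-6 = 3.35 × 10^-2 M
Ka = [H+][A-]/[HA] = (1.82 × 10^-6)² / 3.35 × 10^-2 = 9.9 × 10^-11

Ka = 9.9 × 10^-11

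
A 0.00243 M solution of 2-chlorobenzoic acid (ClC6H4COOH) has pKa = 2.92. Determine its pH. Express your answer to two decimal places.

ClC6H4COOH ⇌ ClC6H4COO- + H+
Ka = 10^(−2.92) = 1.20 × 10^-3
Let x = [H+] at equilibrium. Ka = x²/(0.00243 − x).
The 5% rule fails; solving x² + Ka·x − Ka·C₀ = 0 exactly:
x = (−Ka + √(Ka² + 4·Ka·C₀))/2 = 1.21 × 10^-3 M
pH = −log(1.21 × 10^-3) = 2.92

pH = 2.92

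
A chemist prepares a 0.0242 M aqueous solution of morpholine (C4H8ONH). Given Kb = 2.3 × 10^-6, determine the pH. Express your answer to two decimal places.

pH = 10.37

C4H8ONH + H2O ⇌ C4H8ONH2+ + OH-
From the ICE table, Kb = x²/(0.0242 − x) = 2.3 × 10^-6.
Neglecting x in the denominator: x = √(2.3 × 10^-6 × 0.0242) = 2.36 × 10^-4 M
pOH = 3.63, so pH = 14.00 − pOH = 10.37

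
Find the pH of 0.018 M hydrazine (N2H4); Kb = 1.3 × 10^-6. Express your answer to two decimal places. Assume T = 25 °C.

pH = 10.18

N2H4 + H2O ⇌ N2H5+ + OH-
From the ICE table, Kb = x²/(0.018 − x) = 1.3 × 10^-6.
Neglecting x in the denominator: x = √(1.3 × 10^-6 × 0.018) = 1.53 × 10^-4 M
pOH = −log(1.53 × 10^-4) = 3.82; pH = 14.00 − 3.82 = 10.18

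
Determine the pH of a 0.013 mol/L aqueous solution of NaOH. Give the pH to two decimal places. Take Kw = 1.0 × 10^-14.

pH = 12.11

NaOH is a strong base; [OH-] = 0.013 M.
pOH = -log(0.013) = 1.89
pH = 14.00 - 1.89 = 12.11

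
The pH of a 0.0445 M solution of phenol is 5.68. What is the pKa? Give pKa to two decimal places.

[H+] = 10^(-5.68) = 2.09 × 10^-6 M
At equilibrium [HA] = 0.0445 − 2.09 × 10^-6 = 4.45 × 10^-2 M
Ka = [H+][A-]/[HA] = (2.09 × 10^-6)² / 4.45 × 10^-2 = 9.82 × 10^-11
pKa = -log(9.82 × 10^-11) = 10.01

pKa = 10.01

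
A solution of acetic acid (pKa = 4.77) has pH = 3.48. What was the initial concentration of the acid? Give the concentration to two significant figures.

[H+] = 10^(-3.48) = 3.31 × 10^-4 M = x
Ka = 10^(−4.77) = 1.70 × 10^-5
Ka = x²/(C₀ − x) ⇒ C₀ = x + x²/Ka
C₀ = 3.31 × 10^-4 + (3.31 × 10^-4)²/(1.70 × 10^-5) = 6.78 × 10^-3 M

C₀ = 6.8 × 10^-3 M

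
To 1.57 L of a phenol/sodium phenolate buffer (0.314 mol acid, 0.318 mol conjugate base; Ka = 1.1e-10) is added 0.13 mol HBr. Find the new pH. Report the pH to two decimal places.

Added H+ converts C6H5O- to C6H5OH: C6H5OH → 0.444 mol, C6H5O- → 0.188 mol.
pKa = −log(1.1 × 10^-10) = 9.959
pH = pKa + log([A⁻]/[HA]) = 9.959 + log(0.188/0.444) = 9.959 -0.373

pH = 9.59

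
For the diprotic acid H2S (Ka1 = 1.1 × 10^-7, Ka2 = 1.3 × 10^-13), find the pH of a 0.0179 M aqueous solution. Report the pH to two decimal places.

pH = 4.35

Ka1 ≫ Ka2, so treat the first dissociation as the only significant source of H+.
Ka1 = x²/(0.0179 − x) = 1.1 × 10^-7
x ≈ √(1.1 × 10^-7 × 0.0179) = 4.44 × 10^-5 M
pH = −log(4.44 × 10^-5) = 4.35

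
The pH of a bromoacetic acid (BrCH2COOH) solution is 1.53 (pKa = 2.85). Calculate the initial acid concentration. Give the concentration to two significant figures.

[H+] = 10^(-1.53) = 2.95 × 10^-2 M = x
Ka = 10^(−2.85) = 1.41 × 10^-3
Ka = x²/(C₀ − x) ⇒ C₀ = x + x²/Ka
C₀ = 2.95 × 10^-2 + (2.95 × 10^-2)²/(1.41 × 10^-3) = 6.47 × 10^-1 M

C₀ = 6.5 × 10^-1 M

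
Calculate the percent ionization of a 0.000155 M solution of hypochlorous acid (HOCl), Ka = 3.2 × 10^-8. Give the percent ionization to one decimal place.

1.4%

HOCl ⇌ OCl- + H+; let x = [H+] at equilibrium.
x ≈ √(Ka·C₀) = √(3.2 × 10^-8 × 0.000155) = 2.23 × 10^-6 M
Fraction ionized = 2.23 × 10^-6 / 0.000155 = 0.0144 → 1.4%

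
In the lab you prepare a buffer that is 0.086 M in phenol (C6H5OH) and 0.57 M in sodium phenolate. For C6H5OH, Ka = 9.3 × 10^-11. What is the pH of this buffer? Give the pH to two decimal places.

pKa = −log(9.3 × 10^-11) = 10.032
pH = pKa + log([A⁻]/[HA]) = 10.032 + log(0.57/0.086)
pH = 10.032 + (+0.821) = 10.85

pH = 10.85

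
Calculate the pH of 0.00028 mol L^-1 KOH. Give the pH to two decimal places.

pH = 10.45

KOH is a strong base; [OH-] = 0.00028 M.
pOH = -log(0.00028) = 3.55
pH = 14.00 - 3.55 = 10.45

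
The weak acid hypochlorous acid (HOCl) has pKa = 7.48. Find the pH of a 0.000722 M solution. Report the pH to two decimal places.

HOCl ⇌ OCl- + H+
Ka = 10^(−7.48) = 3.31 × 10^-8
Ka = [H+]²/(0.000722 − [H+]) = 3.31 × 10^-8
Since Ka ≪ C₀, [H+] ≈ √(Ka·C₀) = 4.89 × 10^-6 M.
Check: 0.68% ionized — well under 5%, approximation valid.
pH = −log(4.89 × 10^-6) = 5.31

pH = 5.31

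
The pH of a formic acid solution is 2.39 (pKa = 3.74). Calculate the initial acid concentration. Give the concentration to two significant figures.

C₀ = 9.5 × 10^-2 M

[H+] = 10^(-2.39) = 4.07 × 10^-3 M = x
Ka = 10^(−3.74) = 1.82 × 10^-4
Ka = x²/(C₀ − x) ⇒ C₀ = x + x²/Ka
C₀ = 4.07 × 10^-3 + (4.07 × 10^-3)²/(1.82 × 10^-4) = 9.51 × 10^-2 M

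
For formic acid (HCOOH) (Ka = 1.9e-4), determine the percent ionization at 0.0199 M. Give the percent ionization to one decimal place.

HCOOH ⇌ HCOO- + H+; let x = [H+] at equilibrium.
Ka = x²/(C₀ − x); solving the quadratic gives x = 1.85 × 10^-3 M.
% ionization = x/C₀ × 100% = 1.85 × 10^-3/0.0199 × 100% = 9.3%

9.3%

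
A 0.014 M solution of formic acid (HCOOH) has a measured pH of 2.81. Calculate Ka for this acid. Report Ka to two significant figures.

[H+] = 10^(-2.81) = 1.55 × 10^-3 M
At equilibrium [HA] = 0.014 − 1.55 × 10^-3 = 1.25 × 10^-2 M
Ka = [H+][A-]/[HA] = (1.55 × 10^-3)² / 1.25 × 10^-2 = 1.9 × 10^-4

Ka = 1.9 × 10^-4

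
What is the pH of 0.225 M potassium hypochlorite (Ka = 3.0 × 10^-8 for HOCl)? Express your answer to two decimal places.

OCl- is the conjugate base of the weak acid HOCl.
Kb = Kw/Ka = 1.0×10^-14 / 3.0 × 10^-8 = 3.33 × 10^-7
Let x = [OH-] at equilibrium. Kb = x²/(0.225 − x).
Since Kb ≪ C₀, x ≈ √(Kb·C₀) = 2.74 × 10^-4 M.
pOH = 3.56, so pH = 14.00 − pOH = 10.44

pH = 10.44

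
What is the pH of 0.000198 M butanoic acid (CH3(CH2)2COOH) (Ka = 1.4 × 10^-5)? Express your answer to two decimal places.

CH3(CH2)2COOH ⇌ CH3(CH2)2COO- + H+
Ka = [H+]²/(0.000198 − [H+]) = 1.4 × 10^-5
Here C₀/Ka ≈ 14.1, so the small-[H+] approximation fails. Use the quadratic:
[H+] = (−Ka + √(Ka² + 4·Ka·C₀))/2 = 4.61 × 10^-5 M
pH = −log[H+] = −log(4.61 × 10^-5) = 4.34

pH = 4.34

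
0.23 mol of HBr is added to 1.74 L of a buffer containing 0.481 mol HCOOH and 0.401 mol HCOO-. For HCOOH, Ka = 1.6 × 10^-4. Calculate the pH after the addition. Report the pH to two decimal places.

After neutralization: n(HCOOH) = 0.711 mol, n(HCOO-) = 0.171 mol.
pKa = −log(1.6 × 10^-4) = 3.796
Henderson–Hasselbalch with mole ratio 0.171/0.711: pH = 3.796 + (-0.619)

pH = 3.18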